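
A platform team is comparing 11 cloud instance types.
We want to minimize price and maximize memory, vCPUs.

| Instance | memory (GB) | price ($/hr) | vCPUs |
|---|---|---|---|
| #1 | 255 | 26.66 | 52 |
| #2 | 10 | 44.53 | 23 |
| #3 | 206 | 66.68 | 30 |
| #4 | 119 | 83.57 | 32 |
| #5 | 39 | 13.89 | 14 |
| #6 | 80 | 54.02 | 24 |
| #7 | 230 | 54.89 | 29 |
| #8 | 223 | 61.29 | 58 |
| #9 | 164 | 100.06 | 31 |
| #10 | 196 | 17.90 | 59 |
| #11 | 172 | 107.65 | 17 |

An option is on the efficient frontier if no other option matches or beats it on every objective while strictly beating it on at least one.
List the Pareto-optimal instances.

#1, #5, #8, #10

#1: not dominated (best memory).
#2: dominated by #1 (memory 255≥10, price 26.66≤44.53, vCPUs 52≥23).
#3: dominated by #1 (memory 255≥206, price 26.66≤66.68, vCPUs 52≥30).
#4: dominated by #1 (memory 255≥119, price 26.66≤83.57, vCPUs 52≥32).
#5: not dominated (best price).
#6: dominated by #1 (memory 255≥80, price 26.66≤54.02, vCPUs 52≥24).
#7: dominated by #1 (memory 255≥230, price 26.66≤54.89, vCPUs 52≥29).
#8: not dominated.
#9: dominated by #1 (memory 255≥164, price 26.66≤100.06, vCPUs 52≥31).
#10: not dominated (best vCPUs).
#11: dominated by #1 (memory 255≥172, price 26.66≤107.65, vCPUs 52≥17).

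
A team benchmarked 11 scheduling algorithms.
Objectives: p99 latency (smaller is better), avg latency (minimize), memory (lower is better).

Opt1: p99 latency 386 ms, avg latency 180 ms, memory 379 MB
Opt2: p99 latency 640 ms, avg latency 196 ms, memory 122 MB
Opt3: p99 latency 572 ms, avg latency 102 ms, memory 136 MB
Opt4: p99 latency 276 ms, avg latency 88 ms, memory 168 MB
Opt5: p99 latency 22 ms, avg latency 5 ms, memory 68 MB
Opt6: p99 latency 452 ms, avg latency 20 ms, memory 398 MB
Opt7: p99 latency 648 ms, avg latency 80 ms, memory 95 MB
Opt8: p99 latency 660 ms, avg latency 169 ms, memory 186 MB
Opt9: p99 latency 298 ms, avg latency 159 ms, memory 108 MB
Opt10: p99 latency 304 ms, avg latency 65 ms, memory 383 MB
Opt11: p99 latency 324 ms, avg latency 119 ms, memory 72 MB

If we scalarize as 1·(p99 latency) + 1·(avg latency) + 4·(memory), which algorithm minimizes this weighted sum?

Opt5

Opt1: 1·386 + 1·180 + 4·379 = 2082
Opt2: 1·640 + 1·196 + 4·122 = 1324
Opt3: 1·572 + 1·102 + 4·136 = 1218
Opt4: 1·276 + 1·88 + 4·168 = 1036
Opt5: 1·22 + 1·5 + 4·68 = 299
Opt6: 1·452 + 1·20 + 4·398 = 2064
Opt7: 1·648 + 1·80 + 4·95 = 1108
Opt8: 1·660 + 1·169 + 4·186 = 1573
Opt9: 1·298 + 1·159 + 4·108 = 889
Opt10: 1·304 + 1·65 + 4·383 = 1901
Opt11: 1·324 + 1·119 + 4·72 = 731
Lowest: Opt5 at 299.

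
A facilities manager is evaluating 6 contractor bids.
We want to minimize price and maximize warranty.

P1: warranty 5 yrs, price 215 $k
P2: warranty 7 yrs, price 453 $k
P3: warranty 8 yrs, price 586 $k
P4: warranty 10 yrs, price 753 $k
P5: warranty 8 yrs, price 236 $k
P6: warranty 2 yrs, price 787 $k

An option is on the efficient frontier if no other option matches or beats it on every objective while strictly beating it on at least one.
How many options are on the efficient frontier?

P1: not dominated (best price).
P2: dominated by P5 (warranty 8≥7, price 236≤453).
P3: dominated by P5 (warranty 8≥8, price 236≤586).
P4: not dominated (best warranty).
P5: not dominated.
P6: dominated by P1 (warranty 5≥2, price 215≤787).
Pareto-optimal: P1, P4, P5 → 3.

3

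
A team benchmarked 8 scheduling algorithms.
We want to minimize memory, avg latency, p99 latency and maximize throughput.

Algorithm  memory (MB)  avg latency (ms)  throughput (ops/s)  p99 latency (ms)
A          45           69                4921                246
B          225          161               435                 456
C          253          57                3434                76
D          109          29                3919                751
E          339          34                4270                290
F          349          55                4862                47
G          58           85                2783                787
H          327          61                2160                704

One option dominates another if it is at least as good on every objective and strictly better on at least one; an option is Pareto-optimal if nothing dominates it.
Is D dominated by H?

H vs D: H is worse on memory (327 vs 109), so it does not dominate D.

No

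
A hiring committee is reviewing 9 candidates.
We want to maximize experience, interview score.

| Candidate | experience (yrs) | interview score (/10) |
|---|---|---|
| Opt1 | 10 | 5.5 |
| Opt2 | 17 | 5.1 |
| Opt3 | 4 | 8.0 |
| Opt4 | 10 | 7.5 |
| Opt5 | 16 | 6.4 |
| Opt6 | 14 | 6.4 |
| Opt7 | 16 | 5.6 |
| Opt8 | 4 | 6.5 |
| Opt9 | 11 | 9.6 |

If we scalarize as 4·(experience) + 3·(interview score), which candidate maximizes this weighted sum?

Opt1: 4·10 + 3·5.5 = 56.5
Opt2: 4·17 + 3·5.1 = 83.3
Opt3: 4·4 + 3·8.0 = 40.0
Opt4: 4·10 + 3·7.5 = 62.5
Opt5: 4·16 + 3·6.4 = 83.2
Opt6: 4·14 + 3·6.4 = 75.2
Opt7: 4·16 + 3·5.6 = 80.8
Opt8: 4·4 + 3·6.5 = 35.5
Opt9: 4·11 + 3·9.6 = 72.8
Highest: Opt2 at 83.3.

Opt2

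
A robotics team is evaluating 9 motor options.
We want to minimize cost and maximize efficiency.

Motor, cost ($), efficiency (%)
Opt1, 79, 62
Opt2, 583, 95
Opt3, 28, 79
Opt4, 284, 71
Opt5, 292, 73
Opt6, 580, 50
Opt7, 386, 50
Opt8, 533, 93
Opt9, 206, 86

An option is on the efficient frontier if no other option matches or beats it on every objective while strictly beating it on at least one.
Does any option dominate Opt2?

No

Opt1: worse on efficiency (62 vs 95).
Opt3: worse on efficiency (79 vs 95).
Opt4: worse on efficiency (71 vs 95).
Opt5: worse on efficiency (73 vs 95).
Opt6: worse on efficiency (50 vs 95).
Opt7: worse on efficiency (50 vs 95).
Opt8: worse on efficiency (93 vs 95).
Opt9: worse on efficiency (86 vs 95).
No option is at least as good as Opt2 on every objective and strictly better on one.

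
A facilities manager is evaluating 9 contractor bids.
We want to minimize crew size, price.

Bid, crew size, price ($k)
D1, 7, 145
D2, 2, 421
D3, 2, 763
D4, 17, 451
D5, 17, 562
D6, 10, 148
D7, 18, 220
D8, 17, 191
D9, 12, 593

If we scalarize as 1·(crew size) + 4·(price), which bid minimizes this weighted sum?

D1

D1: 1·7 + 4·145 = 587
D2: 1·2 + 4·421 = 1686
D3: 1·2 + 4·763 = 3054
D4: 1·17 + 4·451 = 1821
D5: 1·17 + 4·562 = 2265
D6: 1·10 + 4·148 = 602
D7: 1·18 + 4·220 = 898
D8: 1·17 + 4·191 = 781
D9: 1·12 + 4·593 = 2384
Lowest: D1 at 587.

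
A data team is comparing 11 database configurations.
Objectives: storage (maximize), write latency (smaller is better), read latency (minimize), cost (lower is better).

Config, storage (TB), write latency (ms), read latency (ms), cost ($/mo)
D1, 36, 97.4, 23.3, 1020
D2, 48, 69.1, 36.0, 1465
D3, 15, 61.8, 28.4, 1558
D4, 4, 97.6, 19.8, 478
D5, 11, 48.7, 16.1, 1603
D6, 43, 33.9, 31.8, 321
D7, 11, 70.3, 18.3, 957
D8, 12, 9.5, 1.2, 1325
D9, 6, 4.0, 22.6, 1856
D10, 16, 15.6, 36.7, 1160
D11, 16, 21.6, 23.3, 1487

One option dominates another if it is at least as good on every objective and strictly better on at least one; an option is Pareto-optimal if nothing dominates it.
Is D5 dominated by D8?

Yes

D8 vs D5: storage 12≥11, write latency 9.5≤48.7, read latency 1.2≤16.1, cost 1325≤1603 — D8 is at least as good on every objective with at least one strict improvement.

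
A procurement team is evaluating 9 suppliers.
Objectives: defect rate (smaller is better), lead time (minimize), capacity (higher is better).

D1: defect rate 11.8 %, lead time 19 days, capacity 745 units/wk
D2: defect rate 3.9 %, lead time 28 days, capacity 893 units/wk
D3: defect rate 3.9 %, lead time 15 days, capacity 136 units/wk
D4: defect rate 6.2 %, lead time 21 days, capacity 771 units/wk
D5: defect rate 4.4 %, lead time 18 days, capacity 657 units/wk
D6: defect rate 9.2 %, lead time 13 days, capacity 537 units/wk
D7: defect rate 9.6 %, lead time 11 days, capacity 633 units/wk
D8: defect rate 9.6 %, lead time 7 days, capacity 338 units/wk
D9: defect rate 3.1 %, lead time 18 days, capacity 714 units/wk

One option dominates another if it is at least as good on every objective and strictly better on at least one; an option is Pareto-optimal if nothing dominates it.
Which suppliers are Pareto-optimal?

D1: not dominated.
D2: not dominated (best capacity).
D3: not dominated.
D4: not dominated.
D5: dominated by D9 (defect rate 3.1≤4.4, lead time 18≤18, capacity 714≥657).
D6: not dominated.
D7: not dominated.
D8: not dominated (best lead time).
D9: not dominated (best defect rate).

D1, D2, D3, D4, D6, D7, D8, D9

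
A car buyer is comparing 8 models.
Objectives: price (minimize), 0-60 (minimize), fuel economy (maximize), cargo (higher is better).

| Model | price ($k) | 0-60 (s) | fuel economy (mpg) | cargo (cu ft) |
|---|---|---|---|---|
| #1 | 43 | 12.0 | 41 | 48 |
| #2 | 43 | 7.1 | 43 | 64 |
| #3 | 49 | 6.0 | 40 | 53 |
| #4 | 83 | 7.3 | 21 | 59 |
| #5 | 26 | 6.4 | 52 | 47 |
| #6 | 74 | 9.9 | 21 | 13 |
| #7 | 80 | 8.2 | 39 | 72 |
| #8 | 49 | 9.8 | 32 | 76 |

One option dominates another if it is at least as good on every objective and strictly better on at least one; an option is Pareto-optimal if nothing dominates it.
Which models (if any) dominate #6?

#2, #3, #5, #8

#2: price 43≤74, 0-60 7.1≤9.9, fuel economy 43≥21, cargo 64≥13 — dominates #6.
#3: price 49≤74, 0-60 6.0≤9.9, fuel economy 40≥21, cargo 53≥13 — dominates #6.
#5: price 26≤74, 0-60 6.4≤9.9, fuel economy 52≥21, cargo 47≥13 — dominates #6.
#8: price 49≤74, 0-60 9.8≤9.9, fuel economy 32≥21, cargo 76≥13 — dominates #6.
Others (#1, #4, #7) are each worse than #6 on at least one objective.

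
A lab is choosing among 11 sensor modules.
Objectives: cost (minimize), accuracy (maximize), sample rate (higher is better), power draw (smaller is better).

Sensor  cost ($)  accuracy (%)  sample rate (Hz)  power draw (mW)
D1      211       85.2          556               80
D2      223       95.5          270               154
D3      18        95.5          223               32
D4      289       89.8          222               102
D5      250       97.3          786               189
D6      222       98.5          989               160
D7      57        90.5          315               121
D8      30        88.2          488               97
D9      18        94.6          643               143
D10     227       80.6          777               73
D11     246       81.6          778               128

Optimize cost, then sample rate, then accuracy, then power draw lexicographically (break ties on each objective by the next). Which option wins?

First minimize cost: best is 18, kept {D3, D9}.
Then maximize sample rate: best is 643, kept {D9}.

D9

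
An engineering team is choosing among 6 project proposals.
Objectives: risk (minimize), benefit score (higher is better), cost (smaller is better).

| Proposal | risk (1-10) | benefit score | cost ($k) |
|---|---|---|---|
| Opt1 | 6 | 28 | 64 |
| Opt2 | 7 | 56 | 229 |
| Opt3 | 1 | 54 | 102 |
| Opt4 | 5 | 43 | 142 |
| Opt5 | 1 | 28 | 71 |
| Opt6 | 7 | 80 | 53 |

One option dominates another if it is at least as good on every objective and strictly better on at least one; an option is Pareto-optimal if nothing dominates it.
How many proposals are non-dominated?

4

Opt1: not dominated.
Opt2: dominated by Opt6 (risk 7≤7, benefit score 80≥56, cost 53≤229).
Opt3: not dominated.
Opt4: dominated by Opt3 (risk 1≤5, benefit score 54≥43, cost 102≤142).
Opt5: not dominated.
Opt6: not dominated (best benefit score).
Pareto-optimal: Opt1, Opt3, Opt5, Opt6 → 4.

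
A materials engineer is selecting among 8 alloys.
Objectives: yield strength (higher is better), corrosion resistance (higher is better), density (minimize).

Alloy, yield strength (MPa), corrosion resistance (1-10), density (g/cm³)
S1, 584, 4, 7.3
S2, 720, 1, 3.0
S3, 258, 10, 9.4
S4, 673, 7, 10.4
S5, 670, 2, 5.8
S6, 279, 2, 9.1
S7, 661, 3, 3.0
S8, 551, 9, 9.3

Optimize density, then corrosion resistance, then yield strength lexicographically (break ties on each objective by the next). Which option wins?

First minimize density: best is 3.0, kept {S2, S7}.
Then maximize corrosion resistance: best is 3, kept {S7}.

S7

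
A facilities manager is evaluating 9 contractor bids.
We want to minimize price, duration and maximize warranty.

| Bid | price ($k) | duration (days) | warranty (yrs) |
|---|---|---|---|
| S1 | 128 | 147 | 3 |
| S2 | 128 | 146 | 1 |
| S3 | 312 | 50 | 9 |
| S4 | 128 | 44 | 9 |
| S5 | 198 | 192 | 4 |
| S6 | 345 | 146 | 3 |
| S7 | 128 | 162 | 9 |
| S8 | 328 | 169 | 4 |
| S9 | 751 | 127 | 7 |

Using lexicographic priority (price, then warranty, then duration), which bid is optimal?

First minimize price: best is 128, kept {S1, S2, S4, S7}.
Then maximize warranty: best is 9, kept {S4, S7}.
Then minimize duration: best is 44, kept {S4}.

S4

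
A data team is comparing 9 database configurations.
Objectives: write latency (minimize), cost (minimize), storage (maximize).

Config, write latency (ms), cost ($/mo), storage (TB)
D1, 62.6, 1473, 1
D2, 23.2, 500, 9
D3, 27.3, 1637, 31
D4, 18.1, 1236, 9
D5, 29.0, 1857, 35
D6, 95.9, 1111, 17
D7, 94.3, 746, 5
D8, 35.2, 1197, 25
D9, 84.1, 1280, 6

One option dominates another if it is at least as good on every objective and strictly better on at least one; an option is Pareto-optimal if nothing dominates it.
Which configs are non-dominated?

D1: dominated by D2 (write latency 23.2≤62.6, cost 500≤1473, storage 9≥1).
D2: not dominated (best cost).
D3: not dominated.
D4: not dominated (best write latency).
D5: not dominated (best storage).
D6: not dominated.
D7: dominated by D2 (write latency 23.2≤94.3, cost 500≤746, storage 9≥5).
D8: not dominated.
D9: dominated by D2 (write latency 23.2≤84.1, cost 500≤1280, storage 9≥6).

D2, D3, D4, D5, D6, D8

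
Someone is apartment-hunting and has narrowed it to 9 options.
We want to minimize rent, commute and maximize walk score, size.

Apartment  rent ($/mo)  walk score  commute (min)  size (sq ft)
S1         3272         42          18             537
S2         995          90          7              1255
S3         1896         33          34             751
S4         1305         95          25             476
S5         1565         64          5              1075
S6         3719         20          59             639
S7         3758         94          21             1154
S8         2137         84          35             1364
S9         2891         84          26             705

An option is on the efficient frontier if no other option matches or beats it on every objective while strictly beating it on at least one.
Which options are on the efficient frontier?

S2, S4, S5, S7, S8

S1: dominated by S2 (rent 995≤3272, walk score 90≥42, commute 7≤18, size 1255≥537).
S2: not dominated (best rent).
S3: dominated by S2 (rent 995≤1896, walk score 90≥33, commute 7≤34, size 1255≥751).
S4: not dominated (best walk score).
S5: not dominated (best commute).
S6: dominated by S2 (rent 995≤3719, walk score 90≥20, commute 7≤59, size 1255≥639).
S7: not dominated.
S8: not dominated (best size).
S9: dominated by S2 (rent 995≤2891, walk score 90≥84, commute 7≤26, size 1255≥705).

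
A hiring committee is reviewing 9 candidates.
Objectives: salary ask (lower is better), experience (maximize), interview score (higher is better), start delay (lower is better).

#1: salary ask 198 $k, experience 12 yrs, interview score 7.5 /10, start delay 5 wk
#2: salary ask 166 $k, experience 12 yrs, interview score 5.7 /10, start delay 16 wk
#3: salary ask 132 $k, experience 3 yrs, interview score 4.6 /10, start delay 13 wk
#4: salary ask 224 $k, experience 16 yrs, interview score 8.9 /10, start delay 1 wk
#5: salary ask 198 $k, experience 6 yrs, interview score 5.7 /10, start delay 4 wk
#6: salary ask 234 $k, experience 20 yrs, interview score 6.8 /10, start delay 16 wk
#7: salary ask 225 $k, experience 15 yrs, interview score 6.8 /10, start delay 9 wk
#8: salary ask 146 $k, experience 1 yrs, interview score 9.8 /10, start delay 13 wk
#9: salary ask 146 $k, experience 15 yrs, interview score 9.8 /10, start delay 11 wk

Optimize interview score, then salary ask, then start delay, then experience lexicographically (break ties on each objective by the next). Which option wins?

#9

First maximize interview score: best is 9.8, kept {#8, #9}.
Then minimize salary ask: best is 146, kept {#8, #9}.
Then minimize start delay: best is 11, kept {#9}.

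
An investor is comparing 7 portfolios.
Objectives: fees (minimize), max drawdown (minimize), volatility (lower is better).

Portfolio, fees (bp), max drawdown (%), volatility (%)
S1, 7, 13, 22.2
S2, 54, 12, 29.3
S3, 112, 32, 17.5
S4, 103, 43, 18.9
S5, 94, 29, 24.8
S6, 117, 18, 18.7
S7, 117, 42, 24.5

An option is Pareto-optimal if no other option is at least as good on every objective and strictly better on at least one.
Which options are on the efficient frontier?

S1, S2, S3, S4, S6

S1: not dominated (best fees).
S2: not dominated (best max drawdown).
S3: not dominated (best volatility).
S4: not dominated.
S5: dominated by S1 (fees 7≤94, max drawdown 13≤29, volatility 22.2≤24.8).
S6: not dominated.
S7: dominated by S1 (fees 7≤117, max drawdown 13≤42, volatility 22.2≤24.5).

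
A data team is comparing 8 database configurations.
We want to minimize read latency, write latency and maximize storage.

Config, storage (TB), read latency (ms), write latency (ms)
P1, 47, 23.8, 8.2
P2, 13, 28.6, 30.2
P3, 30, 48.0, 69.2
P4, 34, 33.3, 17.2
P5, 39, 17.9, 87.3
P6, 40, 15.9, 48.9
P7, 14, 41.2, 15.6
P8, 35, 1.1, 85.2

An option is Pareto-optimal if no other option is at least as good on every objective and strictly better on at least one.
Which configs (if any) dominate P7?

P1: storage 47≥14, read latency 23.8≤41.2, write latency 8.2≤15.6 — dominates P7.
Others (P2, P3, P4, P5, P6, P8) are each worse than P7 on at least one objective.

P1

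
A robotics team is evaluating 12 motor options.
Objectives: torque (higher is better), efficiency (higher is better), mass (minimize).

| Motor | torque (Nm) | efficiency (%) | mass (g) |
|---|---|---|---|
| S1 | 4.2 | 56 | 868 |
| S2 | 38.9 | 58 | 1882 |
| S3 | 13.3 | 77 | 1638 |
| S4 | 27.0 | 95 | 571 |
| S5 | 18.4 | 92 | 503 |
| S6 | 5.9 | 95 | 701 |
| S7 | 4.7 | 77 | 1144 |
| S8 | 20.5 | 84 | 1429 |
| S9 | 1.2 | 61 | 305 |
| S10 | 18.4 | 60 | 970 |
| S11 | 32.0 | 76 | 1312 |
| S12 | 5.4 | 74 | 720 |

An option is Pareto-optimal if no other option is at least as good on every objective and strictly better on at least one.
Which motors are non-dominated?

S1: dominated by S4 (torque 27.0≥4.2, efficiency 95≥56, mass 571≤868).
S2: not dominated (best torque).
S3: dominated by S4 (torque 27.0≥13.3, efficiency 95≥77, mass 571≤1638).
S4: not dominated.
S5: not dominated.
S6: dominated by S4 (torque 27.0≥5.9, efficiency 95≥95, mass 571≤701).
S7: dominated by S4 (torque 27.0≥4.7, efficiency 95≥77, mass 571≤1144).
S8: dominated by S4 (torque 27.0≥20.5, efficiency 95≥84, mass 571≤1429).
S9: not dominated (best mass).
S10: dominated by S4 (torque 27.0≥18.4, efficiency 95≥60, mass 571≤970).
S11: not dominated.
S12: dominated by S4 (torque 27.0≥5.4, efficiency 95≥74, mass 571≤720).

S2, S4, S5, S9, S11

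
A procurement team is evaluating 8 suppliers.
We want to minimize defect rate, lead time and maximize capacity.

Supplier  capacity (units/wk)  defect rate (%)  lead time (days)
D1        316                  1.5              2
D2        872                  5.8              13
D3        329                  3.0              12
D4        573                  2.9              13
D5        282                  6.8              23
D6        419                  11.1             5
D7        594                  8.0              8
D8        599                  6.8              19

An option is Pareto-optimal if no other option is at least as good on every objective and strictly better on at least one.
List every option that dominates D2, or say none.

none

D1: worse on capacity (316 vs 872).
D3: worse on capacity (329 vs 872).
D4: worse on capacity (573 vs 872).
D5: worse on capacity (282 vs 872).
D6: worse on capacity (419 vs 872).
D7: worse on capacity (594 vs 872).
D8: worse on capacity (599 vs 872).
No option dominates D2.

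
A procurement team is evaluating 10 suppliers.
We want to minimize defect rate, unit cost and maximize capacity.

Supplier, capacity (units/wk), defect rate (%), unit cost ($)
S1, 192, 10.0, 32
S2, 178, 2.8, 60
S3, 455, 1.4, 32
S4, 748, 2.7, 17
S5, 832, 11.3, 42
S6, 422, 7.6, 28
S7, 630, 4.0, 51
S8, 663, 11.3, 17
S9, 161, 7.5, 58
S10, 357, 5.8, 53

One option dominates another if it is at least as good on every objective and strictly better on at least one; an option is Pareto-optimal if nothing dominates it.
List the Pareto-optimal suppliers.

S3, S4, S5

S1: dominated by S3 (capacity 455≥192, defect rate 1.4≤10.0, unit cost 32≤32).
S2: dominated by S3 (capacity 455≥178, defect rate 1.4≤2.8, unit cost 32≤60).
S3: not dominated (best defect rate).
S4: not dominated.
S5: not dominated (best capacity).
S6: dominated by S4 (capacity 748≥422, defect rate 2.7≤7.6, unit cost 17≤28).
S7: dominated by S4 (capacity 748≥630, defect rate 2.7≤4.0, unit cost 17≤51).
S8: dominated by S4 (capacity 748≥663, defect rate 2.7≤11.3, unit cost 17≤17).
S9: dominated by S3 (capacity 455≥161, defect rate 1.4≤7.5, unit cost 32≤58).
S10: dominated by S3 (capacity 455≥357, defect rate 1.4≤5.8, unit cost 32≤53).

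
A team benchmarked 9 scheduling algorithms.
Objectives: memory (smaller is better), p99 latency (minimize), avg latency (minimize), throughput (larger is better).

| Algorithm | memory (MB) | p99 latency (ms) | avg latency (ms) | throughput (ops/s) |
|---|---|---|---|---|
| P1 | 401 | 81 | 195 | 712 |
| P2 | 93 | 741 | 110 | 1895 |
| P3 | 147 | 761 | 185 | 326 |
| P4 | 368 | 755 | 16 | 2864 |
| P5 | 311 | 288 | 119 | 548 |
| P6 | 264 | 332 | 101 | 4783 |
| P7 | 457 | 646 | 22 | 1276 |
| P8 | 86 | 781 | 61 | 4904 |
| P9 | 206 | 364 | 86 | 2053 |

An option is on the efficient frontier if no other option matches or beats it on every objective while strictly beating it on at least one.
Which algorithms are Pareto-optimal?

P1, P2, P4, P5, P6, P7, P8, P9

P1: not dominated (best p99 latency).
P2: not dominated.
P3: dominated by P2 (memory 93≤147, p99 latency 741≤761, avg latency 110≤185, throughput 1895≥326).
P4: not dominated (best avg latency).
P5: not dominated.
P6: not dominated.
P7: not dominated.
P8: not dominated (best memory).
P9: not dominated.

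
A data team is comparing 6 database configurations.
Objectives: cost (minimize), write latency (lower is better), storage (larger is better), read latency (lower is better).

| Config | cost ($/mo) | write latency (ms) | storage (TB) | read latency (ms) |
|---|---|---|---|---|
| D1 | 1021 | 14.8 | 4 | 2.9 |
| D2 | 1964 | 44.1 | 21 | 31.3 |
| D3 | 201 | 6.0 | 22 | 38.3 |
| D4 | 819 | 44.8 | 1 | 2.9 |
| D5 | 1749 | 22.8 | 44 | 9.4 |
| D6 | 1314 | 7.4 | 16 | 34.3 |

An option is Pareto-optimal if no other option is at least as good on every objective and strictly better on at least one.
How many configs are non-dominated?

5

D1: not dominated.
D2: dominated by D5 (cost 1749≤1964, write latency 22.8≤44.1, storage 44≥21, read latency 9.4≤31.3).
D3: not dominated (best cost).
D4: not dominated.
D5: not dominated (best storage).
D6: not dominated.
Pareto-optimal: D1, D3, D4, D5, D6 → 5.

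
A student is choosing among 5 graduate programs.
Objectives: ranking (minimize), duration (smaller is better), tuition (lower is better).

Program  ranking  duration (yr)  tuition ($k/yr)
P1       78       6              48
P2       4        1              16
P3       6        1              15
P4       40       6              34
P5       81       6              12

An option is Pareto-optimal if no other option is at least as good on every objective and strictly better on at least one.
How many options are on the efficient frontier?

3

P1: dominated by P2 (ranking 4≤78, duration 1≤6, tuition 16≤48).
P2: not dominated (best ranking).
P3: not dominated.
P4: dominated by P2 (ranking 4≤40, duration 1≤6, tuition 16≤34).
P5: not dominated (best tuition).
Pareto-optimal: P2, P3, P5 → 3.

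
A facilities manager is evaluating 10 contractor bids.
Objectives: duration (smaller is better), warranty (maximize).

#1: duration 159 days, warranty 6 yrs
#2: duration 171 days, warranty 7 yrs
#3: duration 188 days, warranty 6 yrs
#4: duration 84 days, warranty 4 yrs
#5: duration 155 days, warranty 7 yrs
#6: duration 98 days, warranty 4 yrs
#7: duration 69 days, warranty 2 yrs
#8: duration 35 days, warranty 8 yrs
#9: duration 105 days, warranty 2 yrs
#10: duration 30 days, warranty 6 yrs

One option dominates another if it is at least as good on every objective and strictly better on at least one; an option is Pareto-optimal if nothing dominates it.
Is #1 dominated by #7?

No

#7 vs #1: #7 is worse on warranty (2 vs 6), so it does not dominate #1.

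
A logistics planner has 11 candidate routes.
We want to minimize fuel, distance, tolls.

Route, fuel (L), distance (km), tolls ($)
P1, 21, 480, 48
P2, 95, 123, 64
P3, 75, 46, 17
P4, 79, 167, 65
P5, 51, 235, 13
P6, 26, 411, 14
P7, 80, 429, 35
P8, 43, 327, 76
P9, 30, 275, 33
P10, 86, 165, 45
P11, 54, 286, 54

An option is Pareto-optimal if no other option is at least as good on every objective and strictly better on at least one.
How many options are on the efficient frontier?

5

P1: not dominated (best fuel).
P2: dominated by P3 (fuel 75≤95, distance 46≤123, tolls 17≤64).
P3: not dominated (best distance).
P4: dominated by P3 (fuel 75≤79, distance 46≤167, tolls 17≤65).
P5: not dominated (best tolls).
P6: not dominated.
P7: dominated by P3 (fuel 75≤80, distance 46≤429, tolls 17≤35).
P8: dominated by P9 (fuel 30≤43, distance 275≤327, tolls 33≤76).
P9: not dominated.
P10: dominated by P3 (fuel 75≤86, distance 46≤165, tolls 17≤45).
P11: dominated by P5 (fuel 51≤54, distance 235≤286, tolls 13≤54).
Pareto-optimal: P1, P3, P5, P6, P9 → 5.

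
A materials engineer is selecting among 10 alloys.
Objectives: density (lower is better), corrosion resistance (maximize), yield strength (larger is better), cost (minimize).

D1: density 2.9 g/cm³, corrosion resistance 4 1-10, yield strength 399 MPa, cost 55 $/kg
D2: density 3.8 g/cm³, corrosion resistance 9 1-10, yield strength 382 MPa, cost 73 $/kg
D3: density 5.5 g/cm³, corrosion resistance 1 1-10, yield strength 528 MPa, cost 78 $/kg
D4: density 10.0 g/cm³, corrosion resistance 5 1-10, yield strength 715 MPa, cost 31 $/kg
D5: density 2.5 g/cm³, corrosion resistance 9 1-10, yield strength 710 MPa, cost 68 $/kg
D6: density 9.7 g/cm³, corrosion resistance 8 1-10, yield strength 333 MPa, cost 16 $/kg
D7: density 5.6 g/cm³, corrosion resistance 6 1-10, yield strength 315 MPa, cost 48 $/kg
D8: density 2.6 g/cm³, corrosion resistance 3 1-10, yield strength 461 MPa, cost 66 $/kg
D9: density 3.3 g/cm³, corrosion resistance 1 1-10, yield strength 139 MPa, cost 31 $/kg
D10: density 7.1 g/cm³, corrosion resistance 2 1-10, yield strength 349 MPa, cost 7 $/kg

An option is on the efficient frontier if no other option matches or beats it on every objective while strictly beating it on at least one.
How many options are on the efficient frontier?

8

D1: not dominated.
D2: dominated by D5 (density 2.5≤3.8, corrosion resistance 9≥9, yield strength 710≥382, cost 68≤73).
D3: dominated by D5 (density 2.5≤5.5, corrosion resistance 9≥1, yield strength 710≥528, cost 68≤78).
D4: not dominated (best yield strength).
D5: not dominated (best density).
D6: not dominated.
D7: not dominated.
D8: not dominated.
D9: not dominated.
D10: not dominated (best cost).
Pareto-optimal: D1, D4, D5, D6, D7, D8, D9, D10 → 8.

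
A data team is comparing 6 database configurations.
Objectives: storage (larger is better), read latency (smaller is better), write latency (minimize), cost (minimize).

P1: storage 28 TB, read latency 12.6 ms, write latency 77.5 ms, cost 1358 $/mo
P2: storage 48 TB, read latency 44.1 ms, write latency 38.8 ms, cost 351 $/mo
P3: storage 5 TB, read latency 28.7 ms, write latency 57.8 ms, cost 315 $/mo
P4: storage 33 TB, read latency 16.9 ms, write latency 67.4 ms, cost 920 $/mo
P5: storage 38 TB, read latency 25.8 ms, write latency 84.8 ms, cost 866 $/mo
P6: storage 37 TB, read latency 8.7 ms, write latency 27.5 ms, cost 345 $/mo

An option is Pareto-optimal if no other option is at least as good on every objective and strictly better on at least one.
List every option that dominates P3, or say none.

none

P1: worse on write latency (77.5 vs 57.8).
P2: worse on read latency (44.1 vs 28.7).
P4: worse on write latency (67.4 vs 57.8).
P5: worse on write latency (84.8 vs 57.8).
P6: worse on cost (345 vs 315).
No option dominates P3.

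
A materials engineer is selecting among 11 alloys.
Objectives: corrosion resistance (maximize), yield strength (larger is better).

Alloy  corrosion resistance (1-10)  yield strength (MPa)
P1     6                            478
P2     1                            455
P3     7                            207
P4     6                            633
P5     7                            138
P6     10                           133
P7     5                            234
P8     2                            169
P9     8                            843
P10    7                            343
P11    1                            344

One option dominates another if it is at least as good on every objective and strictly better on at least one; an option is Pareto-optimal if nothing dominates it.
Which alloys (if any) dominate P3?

P9: corrosion resistance 8≥7, yield strength 843≥207 — dominates P3.
P10: corrosion resistance 7≥7, yield strength 343≥207 — dominates P3.
Others (P1, P2, P4, P5, P6, P7, P8, P11) are each worse than P3 on at least one objective.

P9, P10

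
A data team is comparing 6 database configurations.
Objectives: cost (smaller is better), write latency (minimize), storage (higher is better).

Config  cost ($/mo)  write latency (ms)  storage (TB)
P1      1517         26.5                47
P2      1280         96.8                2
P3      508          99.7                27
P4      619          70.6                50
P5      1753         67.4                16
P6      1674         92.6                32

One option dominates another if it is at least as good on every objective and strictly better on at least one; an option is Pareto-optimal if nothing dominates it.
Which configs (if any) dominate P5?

P1

P1: cost 1517≤1753, write latency 26.5≤67.4, storage 47≥16 — dominates P5.
Others (P2, P3, P4, P6) are each worse than P5 on at least one objective.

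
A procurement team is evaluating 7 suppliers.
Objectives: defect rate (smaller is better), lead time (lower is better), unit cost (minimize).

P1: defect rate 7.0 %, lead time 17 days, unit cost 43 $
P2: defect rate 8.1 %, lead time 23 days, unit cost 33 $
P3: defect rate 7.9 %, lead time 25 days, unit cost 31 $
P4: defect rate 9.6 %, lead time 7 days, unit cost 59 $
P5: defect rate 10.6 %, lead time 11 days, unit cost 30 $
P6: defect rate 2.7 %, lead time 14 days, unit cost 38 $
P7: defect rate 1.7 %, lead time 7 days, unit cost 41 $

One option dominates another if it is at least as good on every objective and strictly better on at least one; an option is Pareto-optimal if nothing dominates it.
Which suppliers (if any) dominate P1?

P6, P7

P6: defect rate 2.7≤7.0, lead time 14≤17, unit cost 38≤43 — dominates P1.
P7: defect rate 1.7≤7.0, lead time 7≤17, unit cost 41≤43 — dominates P1.
Others (P2, P3, P4, P5) are each worse than P1 on at least one objective.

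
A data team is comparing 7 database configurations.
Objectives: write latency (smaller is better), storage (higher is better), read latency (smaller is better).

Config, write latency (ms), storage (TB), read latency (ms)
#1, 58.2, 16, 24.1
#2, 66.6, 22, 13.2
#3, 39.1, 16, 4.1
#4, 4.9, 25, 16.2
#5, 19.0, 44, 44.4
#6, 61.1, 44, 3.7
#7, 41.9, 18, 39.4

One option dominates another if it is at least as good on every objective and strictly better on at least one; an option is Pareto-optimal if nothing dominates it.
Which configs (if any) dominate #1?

#3: write latency 39.1≤58.2, storage 16≥16, read latency 4.1≤24.1 — dominates #1.
#4: write latency 4.9≤58.2, storage 25≥16, read latency 16.2≤24.1 — dominates #1.
Others (#2, #5, #6, #7) are each worse than #1 on at least one objective.

#3, #4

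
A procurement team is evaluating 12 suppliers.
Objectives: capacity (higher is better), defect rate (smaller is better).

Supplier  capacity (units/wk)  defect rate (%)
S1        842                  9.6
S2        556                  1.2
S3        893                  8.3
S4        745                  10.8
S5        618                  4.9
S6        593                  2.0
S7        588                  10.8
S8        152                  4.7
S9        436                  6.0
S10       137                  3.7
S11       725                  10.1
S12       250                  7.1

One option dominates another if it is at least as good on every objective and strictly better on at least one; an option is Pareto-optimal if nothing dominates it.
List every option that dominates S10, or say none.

S2: capacity 556≥137, defect rate 1.2≤3.7 — dominates S10.
S6: capacity 593≥137, defect rate 2.0≤3.7 — dominates S10.
Others (S1, S3, S4, S5, S7, S8, S9, S11, S12) are each worse than S10 on at least one objective.

S2, S6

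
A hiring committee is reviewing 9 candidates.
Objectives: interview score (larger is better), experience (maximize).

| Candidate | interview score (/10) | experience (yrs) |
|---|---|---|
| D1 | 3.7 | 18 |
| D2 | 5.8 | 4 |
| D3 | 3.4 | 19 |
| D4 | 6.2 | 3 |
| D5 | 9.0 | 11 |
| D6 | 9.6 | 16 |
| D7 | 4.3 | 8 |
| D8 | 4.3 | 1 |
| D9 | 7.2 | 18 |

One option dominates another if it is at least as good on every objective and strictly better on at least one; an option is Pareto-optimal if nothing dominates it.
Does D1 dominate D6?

D1 vs D6: D1 is worse on interview score (3.7 vs 9.6), so it does not dominate D6.

No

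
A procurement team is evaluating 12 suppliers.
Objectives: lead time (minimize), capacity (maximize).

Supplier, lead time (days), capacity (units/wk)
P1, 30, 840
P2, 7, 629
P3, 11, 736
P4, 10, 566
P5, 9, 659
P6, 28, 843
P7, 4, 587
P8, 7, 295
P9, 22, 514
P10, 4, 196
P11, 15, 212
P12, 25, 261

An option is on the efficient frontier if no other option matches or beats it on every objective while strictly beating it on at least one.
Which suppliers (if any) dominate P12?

P2: lead time 7≤25, capacity 629≥261 — dominates P12.
P3: lead time 11≤25, capacity 736≥261 — dominates P12.
P4: lead time 10≤25, capacity 566≥261 — dominates P12.
P5: lead time 9≤25, capacity 659≥261 — dominates P12.
P7: lead time 4≤25, capacity 587≥261 — dominates P12.
P8: lead time 7≤25, capacity 295≥261 — dominates P12.
P9: lead time 22≤25, capacity 514≥261 — dominates P12.
Others (P1, P6, P10, P11) are each worse than P12 on at least one objective.

P2, P3, P4, P5, P7, P8, P9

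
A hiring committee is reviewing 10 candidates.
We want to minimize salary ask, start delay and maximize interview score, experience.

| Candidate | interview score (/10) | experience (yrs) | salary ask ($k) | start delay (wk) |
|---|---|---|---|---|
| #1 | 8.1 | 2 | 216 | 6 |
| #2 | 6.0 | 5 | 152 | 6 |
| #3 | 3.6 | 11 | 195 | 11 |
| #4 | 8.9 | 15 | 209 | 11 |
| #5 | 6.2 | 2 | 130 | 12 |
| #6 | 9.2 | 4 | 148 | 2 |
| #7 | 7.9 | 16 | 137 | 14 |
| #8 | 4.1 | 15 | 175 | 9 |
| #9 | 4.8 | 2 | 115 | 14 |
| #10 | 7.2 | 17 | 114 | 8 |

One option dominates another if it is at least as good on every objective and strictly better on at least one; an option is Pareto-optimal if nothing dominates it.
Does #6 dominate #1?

#6 vs #1: interview score 9.2≥8.1, experience 4≥2, salary ask 148≤216, start delay 2≤6 — #6 is at least as good on every objective with at least one strict improvement.

Yes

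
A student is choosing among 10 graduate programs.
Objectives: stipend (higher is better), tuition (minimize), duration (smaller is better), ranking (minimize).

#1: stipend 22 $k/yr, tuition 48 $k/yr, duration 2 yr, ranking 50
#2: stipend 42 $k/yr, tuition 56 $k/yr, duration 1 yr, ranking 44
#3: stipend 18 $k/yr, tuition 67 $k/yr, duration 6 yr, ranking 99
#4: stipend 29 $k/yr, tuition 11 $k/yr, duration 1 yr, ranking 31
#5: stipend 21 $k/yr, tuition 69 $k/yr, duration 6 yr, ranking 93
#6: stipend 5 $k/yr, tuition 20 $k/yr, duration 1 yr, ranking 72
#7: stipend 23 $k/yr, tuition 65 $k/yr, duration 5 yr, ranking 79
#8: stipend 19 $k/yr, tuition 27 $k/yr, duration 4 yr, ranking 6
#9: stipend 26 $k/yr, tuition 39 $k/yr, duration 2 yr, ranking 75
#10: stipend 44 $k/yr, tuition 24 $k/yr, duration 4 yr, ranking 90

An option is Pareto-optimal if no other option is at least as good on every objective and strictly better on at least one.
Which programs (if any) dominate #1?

#4

#4: stipend 29≥22, tuition 11≤48, duration 1≤2, ranking 31≤50 — dominates #1.
Others (#2, #3, #5, #6, #7, #8, #9, #10) are each worse than #1 on at least one objective.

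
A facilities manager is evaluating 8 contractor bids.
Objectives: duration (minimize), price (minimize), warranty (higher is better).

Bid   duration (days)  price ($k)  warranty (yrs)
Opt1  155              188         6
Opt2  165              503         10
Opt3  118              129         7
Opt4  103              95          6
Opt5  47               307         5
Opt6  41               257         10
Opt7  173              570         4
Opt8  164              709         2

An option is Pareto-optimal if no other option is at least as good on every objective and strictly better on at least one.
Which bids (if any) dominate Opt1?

Opt3, Opt4

Opt3: duration 118≤155, price 129≤188, warranty 7≥6 — dominates Opt1.
Opt4: duration 103≤155, price 95≤188, warranty 6≥6 — dominates Opt1.
Others (Opt2, Opt5, Opt6, Opt7, Opt8) are each worse than Opt1 on at least one objective.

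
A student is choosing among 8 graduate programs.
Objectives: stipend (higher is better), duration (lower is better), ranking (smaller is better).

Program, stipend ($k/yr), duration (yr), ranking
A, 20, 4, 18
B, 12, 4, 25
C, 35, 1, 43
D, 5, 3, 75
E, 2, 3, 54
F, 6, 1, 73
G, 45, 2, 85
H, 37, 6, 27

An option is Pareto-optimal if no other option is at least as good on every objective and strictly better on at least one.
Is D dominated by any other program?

C vs D: stipend 35≥5, duration 1≤3, ranking 43≤75 — C is at least as good on every objective and strictly better on at least one, so C dominates D.

Yes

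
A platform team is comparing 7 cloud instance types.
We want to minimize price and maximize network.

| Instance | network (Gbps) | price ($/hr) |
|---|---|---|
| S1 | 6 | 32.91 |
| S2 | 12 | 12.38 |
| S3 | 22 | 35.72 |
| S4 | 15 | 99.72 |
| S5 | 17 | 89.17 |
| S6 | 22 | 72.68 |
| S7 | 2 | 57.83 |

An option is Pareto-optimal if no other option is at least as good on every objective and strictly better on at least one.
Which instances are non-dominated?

S1: dominated by S2 (network 12≥6, price 12.38≤32.91).
S2: not dominated (best price).
S3: not dominated.
S4: dominated by S3 (network 22≥15, price 35.72≤99.72).
S5: dominated by S3 (network 22≥17, price 35.72≤89.17).
S6: dominated by S3 (network 22≥22, price 35.72≤72.68).
S7: dominated by S1 (network 6≥2, price 32.91≤57.83).

S2, S3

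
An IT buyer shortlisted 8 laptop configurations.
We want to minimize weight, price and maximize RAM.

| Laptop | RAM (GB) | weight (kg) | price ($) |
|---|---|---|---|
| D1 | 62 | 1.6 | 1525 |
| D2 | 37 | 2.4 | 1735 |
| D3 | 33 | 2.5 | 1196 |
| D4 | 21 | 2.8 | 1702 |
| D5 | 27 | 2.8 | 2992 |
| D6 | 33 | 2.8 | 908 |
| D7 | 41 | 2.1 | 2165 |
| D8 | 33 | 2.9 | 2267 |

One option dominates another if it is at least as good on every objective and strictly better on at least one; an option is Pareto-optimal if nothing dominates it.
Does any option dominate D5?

D1 vs D5: RAM 62≥27, weight 1.6≤2.8, price 1525≤2992 — D1 is at least as good on every objective and strictly better on at least one, so D1 dominates D5.

Yes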